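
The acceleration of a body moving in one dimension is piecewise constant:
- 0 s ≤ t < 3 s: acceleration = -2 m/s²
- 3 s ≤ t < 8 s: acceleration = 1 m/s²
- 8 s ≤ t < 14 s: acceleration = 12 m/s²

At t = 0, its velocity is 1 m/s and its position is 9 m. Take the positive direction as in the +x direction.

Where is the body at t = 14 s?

206.5 m

On each constant-a segment, Δv = aΔt and Δx = v₀Δt + ½aΔt²; chain segment to segment.
0–3 s: v starts 1 m/s; Δx = 1·3 + ½·-2·3² = -6 m; v ends -5 m/s.
3–8 s: v starts -5 m/s; Δx = -5·5 + ½·1·5² = -12.5 m; v ends 0 m/s.
8–14 s: v starts 0 m/s; Δx = 0·6 + ½·12·6² = 216 m; v ends 72 m/s.
x(14) = 9 + Σ Δx = 206.5 m.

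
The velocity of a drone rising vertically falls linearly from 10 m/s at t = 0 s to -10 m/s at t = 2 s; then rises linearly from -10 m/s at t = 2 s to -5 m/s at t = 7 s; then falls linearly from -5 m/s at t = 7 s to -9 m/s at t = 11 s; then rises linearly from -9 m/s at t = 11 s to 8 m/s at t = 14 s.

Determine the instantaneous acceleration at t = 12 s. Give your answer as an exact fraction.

Acceleration is the slope of the v-t graph on 11–14 s: (8 − -9)/(14 − 11) = 17/3 m/s².

17/3 m/s²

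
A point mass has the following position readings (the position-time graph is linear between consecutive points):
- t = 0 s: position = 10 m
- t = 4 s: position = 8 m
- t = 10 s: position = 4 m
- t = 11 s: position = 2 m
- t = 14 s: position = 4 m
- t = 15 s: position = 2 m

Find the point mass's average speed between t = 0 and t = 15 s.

0.8 m/s

Average speed = (total path length)/(elapsed time); on a piecewise-linear x-t graph the path length is Σ|Δx|.
0–4 s: |Δx| = |8 − 10| = 2 m
4–10 s: |Δx| = |4 − 8| = 4 m
10–11 s: |Δx| = |2 − 4| = 2 m
11–14 s: |Δx| = |4 − 2| = 2 m
14–15 s: |Δx| = |2 − 4| = 2 m
Total path = 12 m; average speed = 12/15 = 0.8 m/s.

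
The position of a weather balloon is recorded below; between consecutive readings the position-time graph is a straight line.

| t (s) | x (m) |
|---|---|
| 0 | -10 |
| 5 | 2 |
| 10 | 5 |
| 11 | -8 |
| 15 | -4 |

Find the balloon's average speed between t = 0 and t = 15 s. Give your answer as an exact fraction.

32/15 m/s

Average speed = (total path length)/(elapsed time); on a piecewise-linear x-t graph the path length is Σ|Δx|.
0–5 s: |Δx| = |2 − -10| = 12 m
5–10 s: |Δx| = |5 − 2| = 3 m
10–11 s: |Δx| = |-8 − 5| = 13 m
11–15 s: |Δx| = |-4 − -8| = 4 m
Total path = 32 m; average speed = 32/15 = 32/15 m/s.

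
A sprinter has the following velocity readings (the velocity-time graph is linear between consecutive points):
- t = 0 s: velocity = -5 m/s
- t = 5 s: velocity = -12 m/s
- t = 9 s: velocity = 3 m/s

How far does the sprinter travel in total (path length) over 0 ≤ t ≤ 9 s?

Distance (not displacement) is the total path length: add the absolute areas under v-t.
0–5 s: |½(-5 + -12)(5)| = 42.5 m
5–9 s: v = 0 at t = 8.2 s; triangle areas 19.2 + 1.2 = 20.4 m
Total distance = 62.9 m

62.9 m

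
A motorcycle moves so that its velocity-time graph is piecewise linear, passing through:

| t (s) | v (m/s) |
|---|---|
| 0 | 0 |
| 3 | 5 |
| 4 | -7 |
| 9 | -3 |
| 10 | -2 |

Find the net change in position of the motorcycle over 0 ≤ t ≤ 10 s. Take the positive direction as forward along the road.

-21 m

Net displacement equals the area under the velocity-time graph (areas below the axis count negative).
0–3 s: ½(0 + 5)(3) = 7.5 m
3–4 s: ½(5 + -7)(1) = -1 m
4–9 s: ½(-7 + -3)(5) = -25 m
9–10 s: ½(-3 + -2)(1) = -2.5 m
Net displacement = -21 m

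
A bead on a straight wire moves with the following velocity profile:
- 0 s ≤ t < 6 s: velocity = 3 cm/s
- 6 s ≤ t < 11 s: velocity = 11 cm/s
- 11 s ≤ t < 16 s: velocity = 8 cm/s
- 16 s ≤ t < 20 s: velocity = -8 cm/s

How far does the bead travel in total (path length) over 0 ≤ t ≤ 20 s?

145 cm

Total distance travelled is ∫|v| dt — sum the magnitudes of each area piece.
0–6 s: |3| × 6 = 18 cm
6–11 s: |11| × 5 = 55 cm
11–16 s: |8| × 5 = 40 cm
16–20 s: |-8| × 4 = 32 cm
Total distance = 145 cm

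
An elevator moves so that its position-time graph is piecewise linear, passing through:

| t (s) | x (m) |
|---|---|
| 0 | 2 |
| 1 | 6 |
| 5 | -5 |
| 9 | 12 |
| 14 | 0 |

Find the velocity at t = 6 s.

4.25 m/s

Velocity is the slope of the x-t graph on 5–9 s: (12 − -5)/(9 − 5) = 4.25 m/s.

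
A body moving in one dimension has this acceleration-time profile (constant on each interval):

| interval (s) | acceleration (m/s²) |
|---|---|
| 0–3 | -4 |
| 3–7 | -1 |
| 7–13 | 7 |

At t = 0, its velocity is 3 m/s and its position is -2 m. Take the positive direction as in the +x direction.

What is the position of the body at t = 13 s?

On each constant-a segment, Δv = aΔt and Δx = v₀Δt + ½aΔt²; chain segment to segment.
0–3 s: v starts 3 m/s; Δx = 3·3 + ½·-4·3² = -9 m; v ends -9 m/s.
3–7 s: v starts -9 m/s; Δx = -9·4 + ½·-1·4² = -44 m; v ends -13 m/s.
7–13 s: v starts -13 m/s; Δx = -13·6 + ½·7·6² = 48 m; v ends 29 m/s.
x(13) = -2 + Σ Δx = -7 m.

-7 m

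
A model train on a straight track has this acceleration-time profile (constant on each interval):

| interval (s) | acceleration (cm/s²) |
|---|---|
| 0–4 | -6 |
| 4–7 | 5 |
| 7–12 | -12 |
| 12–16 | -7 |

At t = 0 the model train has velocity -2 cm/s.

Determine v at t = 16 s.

Δv equals the area under the a-t graph; then v = v₀ + Δv.
0–4 s: -6 × 4 = -24 cm/s
4–7 s: 5 × 3 = 15 cm/s
7–12 s: -12 × 5 = -60 cm/s
12–16 s: -7 × 4 = -28 cm/s
Δv = -97 cm/s, so v(16) = -2 + (-97) = -99 cm/s.

-99 cm/s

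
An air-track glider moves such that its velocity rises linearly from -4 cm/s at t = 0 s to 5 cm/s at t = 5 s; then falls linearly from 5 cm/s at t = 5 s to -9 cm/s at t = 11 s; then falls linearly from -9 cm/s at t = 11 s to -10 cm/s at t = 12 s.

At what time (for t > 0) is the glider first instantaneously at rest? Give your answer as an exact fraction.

t = 20/9 s

v changes sign on 0–5 s (from -4 to 5); the graph is linear there, so v = 0 at t = 0 + (4)·(5 − 0)/(5 − -4) = 20/9 s.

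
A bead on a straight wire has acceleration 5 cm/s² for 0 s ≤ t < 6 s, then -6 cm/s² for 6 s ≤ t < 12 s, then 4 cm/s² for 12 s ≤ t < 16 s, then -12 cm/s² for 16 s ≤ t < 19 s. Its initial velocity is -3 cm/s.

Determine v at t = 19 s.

-29 cm/s

Δv equals the area under the a-t graph; then v = v₀ + Δv.
0–6 s: 5 × 6 = 30 cm/s
6–12 s: -6 × 6 = -36 cm/s
12–16 s: 4 × 4 = 16 cm/s
16–19 s: -12 × 3 = -36 cm/s
Δv = -26 cm/s, so v(19) = -3 + (-26) = -29 cm/s.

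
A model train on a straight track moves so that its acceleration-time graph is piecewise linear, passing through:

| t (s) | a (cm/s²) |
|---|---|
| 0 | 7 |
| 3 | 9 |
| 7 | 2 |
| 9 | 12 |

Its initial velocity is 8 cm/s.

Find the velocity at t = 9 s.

68 cm/s

Δv equals the area under the a-t graph; then v = v₀ + Δv.
0–3 s: ½(7 + 9)(3) = 24 cm/s
3–7 s: ½(9 + 2)(4) = 22 cm/s
7–9 s: ½(2 + 12)(2) = 14 cm/s
Δv = 60 cm/s, so v(9) = 8 + (60) = 68 cm/s.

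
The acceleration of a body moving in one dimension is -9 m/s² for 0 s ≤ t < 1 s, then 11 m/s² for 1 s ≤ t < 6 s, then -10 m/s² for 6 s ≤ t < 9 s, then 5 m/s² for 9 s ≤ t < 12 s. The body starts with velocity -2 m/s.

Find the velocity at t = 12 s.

Δv equals the area under the a-t graph; then v = v₀ + Δv.
0–1 s: -9 × 1 = -9 m/s
1–6 s: 11 × 5 = 55 m/s
6–9 s: -10 × 3 = -30 m/s
9–12 s: 5 × 3 = 15 m/s
Δv = 31 m/s, so v(12) = -2 + (31) = 29 m/s.

29 m/s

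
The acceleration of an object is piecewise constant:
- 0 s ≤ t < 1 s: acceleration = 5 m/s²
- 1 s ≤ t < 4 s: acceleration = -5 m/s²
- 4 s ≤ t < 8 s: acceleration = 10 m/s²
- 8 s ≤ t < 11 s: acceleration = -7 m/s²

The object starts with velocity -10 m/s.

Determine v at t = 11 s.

Δv equals the area under the a-t graph; then v = v₀ + Δv.
0–1 s: 5 × 1 = 5 m/s
1–4 s: -5 × 3 = -15 m/s
4–8 s: 10 × 4 = 40 m/s
8–11 s: -7 × 3 = -21 m/s
Δv = 9 m/s, so v(11) = -10 + (9) = -1 m/s.

-1 m/s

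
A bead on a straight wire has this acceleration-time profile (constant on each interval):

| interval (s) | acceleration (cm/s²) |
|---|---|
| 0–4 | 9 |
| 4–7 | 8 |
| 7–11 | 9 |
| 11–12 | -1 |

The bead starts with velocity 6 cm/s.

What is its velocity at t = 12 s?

101 cm/s

Δv equals the area under the a-t graph; then v = v₀ + Δv.
0–4 s: 9 × 4 = 36 cm/s
4–7 s: 8 × 3 = 24 cm/s
7–11 s: 9 × 4 = 36 cm/s
11–12 s: -1 × 1 = -1 cm/s
Δv = 95 cm/s, so v(12) = 6 + (95) = 101 cm/s.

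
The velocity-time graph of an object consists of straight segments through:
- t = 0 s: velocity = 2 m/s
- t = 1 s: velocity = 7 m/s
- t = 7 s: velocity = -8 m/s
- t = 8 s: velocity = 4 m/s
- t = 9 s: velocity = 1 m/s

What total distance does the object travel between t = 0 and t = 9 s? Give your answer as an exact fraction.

494/15 m

Distance (not displacement) is the total path length: add the absolute areas under v-t.
0–1 s: |½(2 + 7)(1)| = 4.5 m
1–7 s: v = 0 at t = 3.8 s; triangle areas 9.8 + 12.8 = 22.6 m
7–8 s: v = 0 at t = 23/3 s; triangle areas 8/3 + 2/3 = 10/3 m
8–9 s: |½(4 + 1)(1)| = 2.5 m
Total distance = 494/15 m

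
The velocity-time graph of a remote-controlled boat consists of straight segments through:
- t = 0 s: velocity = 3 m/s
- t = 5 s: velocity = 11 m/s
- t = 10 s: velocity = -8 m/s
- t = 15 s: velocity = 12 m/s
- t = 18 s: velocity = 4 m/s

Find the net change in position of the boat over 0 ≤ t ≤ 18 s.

Displacement is the signed area under the v-t curve.
0–5 s: ½(3 + 11)(5) = 35 m
5–10 s: ½(11 + -8)(5) = 7.5 m
10–15 s: ½(-8 + 12)(5) = 10 m
15–18 s: ½(12 + 4)(3) = 24 m
Net displacement = 76.5 m

76.5 m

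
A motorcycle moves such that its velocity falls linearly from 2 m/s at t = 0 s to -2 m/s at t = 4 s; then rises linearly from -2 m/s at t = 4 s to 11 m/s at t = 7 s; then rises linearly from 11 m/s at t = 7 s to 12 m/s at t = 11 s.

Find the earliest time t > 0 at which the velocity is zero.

v changes sign on 0–4 s (from 2 to -2); the graph is linear there, so v = 0 at t = 0 + (-2)·(4 − 0)/(-2 − 2) = 2 s.

t = 2 s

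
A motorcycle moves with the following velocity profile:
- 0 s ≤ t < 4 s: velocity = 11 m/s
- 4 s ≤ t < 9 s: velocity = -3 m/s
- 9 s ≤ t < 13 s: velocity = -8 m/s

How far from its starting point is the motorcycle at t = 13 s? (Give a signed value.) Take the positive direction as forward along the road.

-3 m

Displacement is the signed area under the v-t curve.
0–4 s: 11 × 4 = 44 m
4–9 s: -3 × 5 = -15 m
9–13 s: -8 × 4 = -32 m
Net displacement = -3 m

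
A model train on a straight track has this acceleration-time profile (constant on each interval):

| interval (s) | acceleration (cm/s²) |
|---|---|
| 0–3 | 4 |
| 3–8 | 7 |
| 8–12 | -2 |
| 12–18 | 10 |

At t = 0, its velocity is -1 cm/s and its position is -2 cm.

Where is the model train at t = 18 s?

On each constant-a segment, Δv = aΔt and Δx = v₀Δt + ½aΔt²; chain segment to segment.
0–3 s: v starts -1 cm/s; Δx = -1·3 + ½·4·3² = 15 cm; v ends 11 cm/s.
3–8 s: v starts 11 cm/s; Δx = 11·5 + ½·7·5² = 142.5 cm; v ends 46 cm/s.
8–12 s: v starts 46 cm/s; Δx = 46·4 + ½·-2·4² = 168 cm; v ends 38 cm/s.
12–18 s: v starts 38 cm/s; Δx = 38·6 + ½·10·6² = 408 cm; v ends 98 cm/s.
x(18) = -2 + Σ Δx = 731.5 cm.

731.5 cm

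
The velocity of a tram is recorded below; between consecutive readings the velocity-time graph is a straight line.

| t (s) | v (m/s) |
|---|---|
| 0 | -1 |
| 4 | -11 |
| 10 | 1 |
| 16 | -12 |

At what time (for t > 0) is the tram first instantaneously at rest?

v changes sign on 4–10 s (from -11 to 1); the graph is linear there, so v = 0 at t = 4 + (11)·(10 − 4)/(1 − -11) = 9.5 s.

t = 9.5 s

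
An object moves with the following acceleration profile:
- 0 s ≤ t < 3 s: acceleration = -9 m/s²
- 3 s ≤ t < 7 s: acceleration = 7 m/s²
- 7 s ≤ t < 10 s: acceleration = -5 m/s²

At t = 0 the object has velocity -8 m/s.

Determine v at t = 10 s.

-22 m/s

Δv equals the area under the a-t graph; then v = v₀ + Δv.
0–3 s: -9 × 3 = -27 m/s
3–7 s: 7 × 4 = 28 m/s
7–10 s: -5 × 3 = -15 m/s
Δv = -14 m/s, so v(10) = -8 + (-14) = -22 m/s.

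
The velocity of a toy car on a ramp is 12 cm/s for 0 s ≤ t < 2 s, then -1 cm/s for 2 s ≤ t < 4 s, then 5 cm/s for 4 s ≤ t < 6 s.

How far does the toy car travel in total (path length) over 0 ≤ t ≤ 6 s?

Total distance travelled is ∫|v| dt — sum the magnitudes of each area piece.
0–2 s: |12| × 2 = 24 cm
2–4 s: |-1| × 2 = 2 cm
4–6 s: |5| × 2 = 10 cm
Total distance = 36 cm

36 cm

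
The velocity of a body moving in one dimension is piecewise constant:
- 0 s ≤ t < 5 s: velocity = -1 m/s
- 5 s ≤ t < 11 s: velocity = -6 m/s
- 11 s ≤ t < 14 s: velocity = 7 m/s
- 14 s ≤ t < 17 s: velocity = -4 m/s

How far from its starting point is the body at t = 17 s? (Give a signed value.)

Displacement is the signed area under the v-t curve.
0–5 s: -1 × 5 = -5 m
5–11 s: -6 × 6 = -36 m
11–14 s: 7 × 3 = 21 m
14–17 s: -4 × 3 = -12 m
Net displacement = -32 m

-32 m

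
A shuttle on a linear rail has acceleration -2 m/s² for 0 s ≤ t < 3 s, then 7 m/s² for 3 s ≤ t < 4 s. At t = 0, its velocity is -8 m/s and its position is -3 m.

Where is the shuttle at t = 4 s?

-46.5 m

On each constant-a segment, Δv = aΔt and Δx = v₀Δt + ½aΔt²; chain segment to segment.
0–3 s: v starts -8 m/s; Δx = -8·3 + ½·-2·3² = -33 m; v ends -14 m/s.
3–4 s: v starts -14 m/s; Δx = -14·1 + ½·7·1² = -10.5 m; v ends -7 m/s.
x(4) = -3 + Σ Δx = -46.5 m.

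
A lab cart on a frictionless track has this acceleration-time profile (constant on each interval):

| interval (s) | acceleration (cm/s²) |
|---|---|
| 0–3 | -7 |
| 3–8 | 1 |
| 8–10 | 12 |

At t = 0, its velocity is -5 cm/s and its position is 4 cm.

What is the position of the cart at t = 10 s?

On each constant-a segment, Δv = aΔt and Δx = v₀Δt + ½aΔt²; chain segment to segment.
0–3 s: v starts -5 cm/s; Δx = -5·3 + ½·-7·3² = -46.5 cm; v ends -26 cm/s.
3–8 s: v starts -26 cm/s; Δx = -26·5 + ½·1·5² = -117.5 cm; v ends -21 cm/s.
8–10 s: v starts -21 cm/s; Δx = -21·2 + ½·12·2² = -18 cm; v ends 3 cm/s.
x(10) = 4 + Σ Δx = -178 cm.

-178 cm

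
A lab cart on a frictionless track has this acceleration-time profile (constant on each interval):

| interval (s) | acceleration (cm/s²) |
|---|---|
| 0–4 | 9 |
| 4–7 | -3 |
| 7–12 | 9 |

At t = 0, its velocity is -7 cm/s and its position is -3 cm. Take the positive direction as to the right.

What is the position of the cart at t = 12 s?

327 cm

On each constant-a segment, Δv = aΔt and Δx = v₀Δt + ½aΔt²; chain segment to segment.
0–4 s: v starts -7 cm/s; Δx = -7·4 + ½·9·4² = 44 cm; v ends 29 cm/s.
4–7 s: v starts 29 cm/s; Δx = 29·3 + ½·-3·3² = 73.5 cm; v ends 20 cm/s.
7–12 s: v starts 20 cm/s; Δx = 20·5 + ½·9·5² = 212.5 cm; v ends 65 cm/s.
x(12) = -3 + Σ Δx = 327 cm.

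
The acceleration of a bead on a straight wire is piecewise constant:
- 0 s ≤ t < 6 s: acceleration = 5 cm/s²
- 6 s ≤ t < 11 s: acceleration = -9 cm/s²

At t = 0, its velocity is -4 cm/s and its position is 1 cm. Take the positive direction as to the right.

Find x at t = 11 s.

84.5 cm

On each constant-a segment, Δv = aΔt and Δx = v₀Δt + ½aΔt²; chain segment to segment.
0–6 s: v starts -4 cm/s; Δx = -4·6 + ½·5·6² = 66 cm; v ends 26 cm/s.
6–11 s: v starts 26 cm/s; Δx = 26·5 + ½·-9·5² = 17.5 cm; v ends -19 cm/s.
x(11) = 1 + Σ Δx = 84.5 cm.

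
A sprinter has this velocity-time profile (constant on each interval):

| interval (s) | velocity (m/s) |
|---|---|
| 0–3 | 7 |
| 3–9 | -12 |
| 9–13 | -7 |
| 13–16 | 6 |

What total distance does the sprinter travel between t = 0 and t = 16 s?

139 m

Distance (not displacement) is the total path length: add the absolute areas under v-t.
0–3 s: |7| × 3 = 21 m
3–9 s: |-12| × 6 = 72 m
9–13 s: |-7| × 4 = 28 m
13–16 s: |6| × 3 = 18 m
Total distance = 139 m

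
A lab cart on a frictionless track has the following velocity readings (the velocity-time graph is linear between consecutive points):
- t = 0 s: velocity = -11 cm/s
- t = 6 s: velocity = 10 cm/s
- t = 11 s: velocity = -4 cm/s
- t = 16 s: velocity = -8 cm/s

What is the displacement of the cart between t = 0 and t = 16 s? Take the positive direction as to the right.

-18 cm

Displacement is the signed area under the v-t curve.
0–6 s: ½(-11 + 10)(6) = -3 cm
6–11 s: ½(10 + -4)(5) = 15 cm
11–16 s: ½(-4 + -8)(5) = -30 cm
Net displacement = -18 cm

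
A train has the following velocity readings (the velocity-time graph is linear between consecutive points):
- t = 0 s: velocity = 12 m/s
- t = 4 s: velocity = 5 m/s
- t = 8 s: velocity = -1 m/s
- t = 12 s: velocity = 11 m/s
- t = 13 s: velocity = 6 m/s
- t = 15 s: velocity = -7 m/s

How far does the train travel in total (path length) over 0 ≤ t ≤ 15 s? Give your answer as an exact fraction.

Total distance travelled is ∫|v| dt — sum the magnitudes of each area piece.
0–4 s: |½(12 + 5)(4)| = 34 m
4–8 s: v = 0 at t = 22/3 s; triangle areas 25/3 + 1/3 = 26/3 m
8–12 s: v = 0 at t = 25/3 s; triangle areas 1/6 + 121/6 = 61/3 m
12–13 s: |½(11 + 6)(1)| = 8.5 m
13–15 s: v = 0 at t = 181/13 s; triangle areas 36/13 + 49/13 = 85/13 m
Total distance = 2029/26 m

2029/26 m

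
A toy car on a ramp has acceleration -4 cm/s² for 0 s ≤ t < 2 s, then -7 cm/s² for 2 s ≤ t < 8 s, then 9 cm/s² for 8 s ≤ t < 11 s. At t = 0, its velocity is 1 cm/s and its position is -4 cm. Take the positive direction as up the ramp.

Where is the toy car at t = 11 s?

-284.5 cm

On each constant-a segment, Δv = aΔt and Δx = v₀Δt + ½aΔt²; chain segment to segment.
0–2 s: v starts 1 cm/s; Δx = 1·2 + ½·-4·2² = -6 cm; v ends -7 cm/s.
2–8 s: v starts -7 cm/s; Δx = -7·6 + ½·-7·6² = -168 cm; v ends -49 cm/s.
8–11 s: v starts -49 cm/s; Δx = -49·3 + ½·9·3² = -106.5 cm; v ends -22 cm/s.
x(11) = -4 + Σ Δx = -284.5 cm.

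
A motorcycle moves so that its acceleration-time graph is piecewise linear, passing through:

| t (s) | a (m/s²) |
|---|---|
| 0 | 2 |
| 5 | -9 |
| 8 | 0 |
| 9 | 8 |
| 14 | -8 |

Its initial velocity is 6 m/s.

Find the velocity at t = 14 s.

-21 m/s

Δv equals the area under the a-t graph; then v = v₀ + Δv.
0–5 s: ½(2 + -9)(5) = -17.5 m/s
5–8 s: ½(-9 + 0)(3) = -13.5 m/s
8–9 s: ½(0 + 8)(1) = 4 m/s
9–14 s: ½(8 + -8)(5) = 0 m/s
Δv = -27 m/s, so v(14) = 6 + (-27) = -21 m/s.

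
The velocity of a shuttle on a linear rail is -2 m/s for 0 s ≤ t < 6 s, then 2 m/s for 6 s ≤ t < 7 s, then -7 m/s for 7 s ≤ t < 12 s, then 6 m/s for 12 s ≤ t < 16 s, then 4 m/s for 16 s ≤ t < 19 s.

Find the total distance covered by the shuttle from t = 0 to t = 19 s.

85 m

Distance (not displacement) is the total path length: add the absolute areas under v-t.
0–6 s: |-2| × 6 = 12 m
6–7 s: |2| × 1 = 2 m
7–12 s: |-7| × 5 = 35 m
12–16 s: |6| × 4 = 24 m
16–19 s: |4| × 3 = 12 m
Total distance = 85 m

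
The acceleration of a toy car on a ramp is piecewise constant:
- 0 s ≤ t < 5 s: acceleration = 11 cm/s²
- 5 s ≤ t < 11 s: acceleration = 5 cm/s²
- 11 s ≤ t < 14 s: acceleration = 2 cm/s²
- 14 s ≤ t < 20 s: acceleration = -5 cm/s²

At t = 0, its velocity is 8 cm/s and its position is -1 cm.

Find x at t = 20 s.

On each constant-a segment, Δv = aΔt and Δx = v₀Δt + ½aΔt²; chain segment to segment.
0–5 s: v starts 8 cm/s; Δx = 8·5 + ½·11·5² = 177.5 cm; v ends 63 cm/s.
5–11 s: v starts 63 cm/s; Δx = 63·6 + ½·5·6² = 468 cm; v ends 93 cm/s.
11–14 s: v starts 93 cm/s; Δx = 93·3 + ½·2·3² = 288 cm; v ends 99 cm/s.
14–20 s: v starts 99 cm/s; Δx = 99·6 + ½·-5·6² = 504 cm; v ends 69 cm/s.
x(20) = -1 + Σ Δx = 1436.5 cm.

1436.5 cm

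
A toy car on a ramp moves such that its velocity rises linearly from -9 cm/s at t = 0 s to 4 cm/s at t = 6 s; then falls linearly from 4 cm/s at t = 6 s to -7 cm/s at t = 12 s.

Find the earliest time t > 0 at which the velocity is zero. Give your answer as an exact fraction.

t = 54/13 s

v changes sign on 0–6 s (from -9 to 4); the graph is linear there, so v = 0 at t = 0 + (9)·(6 − 0)/(4 − -9) = 54/13 s.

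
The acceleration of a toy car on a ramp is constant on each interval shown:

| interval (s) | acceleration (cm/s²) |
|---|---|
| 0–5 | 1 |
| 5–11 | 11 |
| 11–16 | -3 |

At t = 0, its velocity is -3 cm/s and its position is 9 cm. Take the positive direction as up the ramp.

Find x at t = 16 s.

519 cm

On each constant-a segment, Δv = aΔt and Δx = v₀Δt + ½aΔt²; chain segment to segment.
0–5 s: v starts -3 cm/s; Δx = -3·5 + ½·1·5² = -2.5 cm; v ends 2 cm/s.
5–11 s: v starts 2 cm/s; Δx = 2·6 + ½·11·6² = 210 cm; v ends 68 cm/s.
11–16 s: v starts 68 cm/s; Δx = 68·5 + ½·-3·5² = 302.5 cm; v ends 53 cm/s.
x(16) = 9 + Σ Δx = 519 cm.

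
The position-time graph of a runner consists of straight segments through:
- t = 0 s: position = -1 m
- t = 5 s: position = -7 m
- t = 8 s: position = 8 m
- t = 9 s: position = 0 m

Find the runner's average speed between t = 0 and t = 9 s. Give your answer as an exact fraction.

29/9 m/s

Average speed = (total path length)/(elapsed time); on a piecewise-linear x-t graph the path length is Σ|Δx|.
0–5 s: |Δx| = |-7 − -1| = 6 m
5–8 s: |Δx| = |8 − -7| = 15 m
8–9 s: |Δx| = |0 − 8| = 8 m
Total path = 29 m; average speed = 29/9 = 29/9 m/s.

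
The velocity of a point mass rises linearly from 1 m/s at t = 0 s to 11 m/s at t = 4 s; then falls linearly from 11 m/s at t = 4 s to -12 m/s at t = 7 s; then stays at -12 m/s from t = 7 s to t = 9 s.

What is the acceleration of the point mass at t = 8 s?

0 m/s²

Acceleration is the slope of the v-t graph on 7–9 s: (-12 − -12)/(9 − 7) = 0 m/s².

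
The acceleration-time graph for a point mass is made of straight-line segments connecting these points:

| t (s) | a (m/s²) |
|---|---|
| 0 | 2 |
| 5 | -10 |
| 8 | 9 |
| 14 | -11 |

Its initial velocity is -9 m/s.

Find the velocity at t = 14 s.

-36.5 m/s

Δv equals the area under the a-t graph; then v = v₀ + Δv.
0–5 s: ½(2 + -10)(5) = -20 m/s
5–8 s: ½(-10 + 9)(3) = -1.5 m/s
8–14 s: ½(9 + -11)(6) = -6 m/s
Δv = -27.5 m/s, so v(14) = -9 + (-27.5) = -36.5 m/s.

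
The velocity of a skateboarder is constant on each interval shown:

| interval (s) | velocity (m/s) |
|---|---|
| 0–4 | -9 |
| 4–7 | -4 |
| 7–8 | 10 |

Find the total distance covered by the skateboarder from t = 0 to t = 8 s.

58 m

Total distance travelled is ∫|v| dt — sum the magnitudes of each area piece.
0–4 s: |-9| × 4 = 36 m
4–7 s: |-4| × 3 = 12 m
7–8 s: |10| × 1 = 10 m
Total distance = 58 m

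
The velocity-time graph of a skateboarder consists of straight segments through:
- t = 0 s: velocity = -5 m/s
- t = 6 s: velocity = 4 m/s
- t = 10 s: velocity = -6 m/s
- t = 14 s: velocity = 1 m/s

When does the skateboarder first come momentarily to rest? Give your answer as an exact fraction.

t = 10/3 s

v changes sign on 0–6 s (from -5 to 4); the graph is linear there, so v = 0 at t = 0 + (5)·(6 − 0)/(4 − -5) = 10/3 s.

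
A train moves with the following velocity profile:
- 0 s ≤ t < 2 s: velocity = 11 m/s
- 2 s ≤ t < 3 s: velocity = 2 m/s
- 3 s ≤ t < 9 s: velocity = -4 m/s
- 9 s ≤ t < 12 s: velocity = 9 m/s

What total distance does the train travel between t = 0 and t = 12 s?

Total distance travelled is ∫|v| dt — sum the magnitudes of each area piece.
0–2 s: |11| × 2 = 22 m
2–3 s: |2| × 1 = 2 m
3–9 s: |-4| × 6 = 24 m
9–12 s: |9| × 3 = 27 m
Total distance = 75 m

75 m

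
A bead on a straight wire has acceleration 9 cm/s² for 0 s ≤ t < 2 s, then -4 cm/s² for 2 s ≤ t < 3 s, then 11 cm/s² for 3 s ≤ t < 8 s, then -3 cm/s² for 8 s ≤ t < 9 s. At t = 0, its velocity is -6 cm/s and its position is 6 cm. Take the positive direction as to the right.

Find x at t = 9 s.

261 cm

On each constant-a segment, Δv = aΔt and Δx = v₀Δt + ½aΔt²; chain segment to segment.
0–2 s: v starts -6 cm/s; Δx = -6·2 + ½·9·2² = 6 cm; v ends 12 cm/s.
2–3 s: v starts 12 cm/s; Δx = 12·1 + ½·-4·1² = 10 cm; v ends 8 cm/s.
3–8 s: v starts 8 cm/s; Δx = 8·5 + ½·11·5² = 177.5 cm; v ends 63 cm/s.
8–9 s: v starts 63 cm/s; Δx = 63·1 + ½·-3·1² = 61.5 cm; v ends 60 cm/s.
x(9) = 6 + Σ Δx = 261 cm.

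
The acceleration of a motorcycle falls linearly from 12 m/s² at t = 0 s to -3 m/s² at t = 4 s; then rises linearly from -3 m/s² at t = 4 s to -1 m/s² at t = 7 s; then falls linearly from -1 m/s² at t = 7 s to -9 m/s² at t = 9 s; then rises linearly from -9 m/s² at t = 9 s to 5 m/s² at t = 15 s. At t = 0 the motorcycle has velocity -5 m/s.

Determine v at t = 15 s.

-15 m/s

Δv equals the area under the a-t graph; then v = v₀ + Δv.
0–4 s: ½(12 + -3)(4) = 18 m/s
4–7 s: ½(-3 + -1)(3) = -6 m/s
7–9 s: ½(-1 + -9)(2) = -10 m/s
9–15 s: ½(-9 + 5)(6) = -12 m/s
Δv = -10 m/s, so v(15) = -5 + (-10) = -15 m/s.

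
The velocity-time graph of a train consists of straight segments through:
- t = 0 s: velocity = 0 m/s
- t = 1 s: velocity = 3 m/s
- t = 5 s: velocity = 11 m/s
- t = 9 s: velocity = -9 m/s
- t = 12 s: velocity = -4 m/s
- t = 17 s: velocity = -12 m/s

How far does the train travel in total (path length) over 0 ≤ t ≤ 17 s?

109.2 m

Total distance travelled is ∫|v| dt — sum the magnitudes of each area piece.
0–1 s: |½(0 + 3)(1)| = 1.5 m
1–5 s: |½(3 + 11)(4)| = 28 m
5–9 s: v = 0 at t = 7.2 s; triangle areas 12.1 + 8.1 = 20.2 m
9–12 s: |½(-9 + -4)(3)| = 19.5 m
12–17 s: |½(-4 + -12)(5)| = 40 m
Total distance = 109.2 m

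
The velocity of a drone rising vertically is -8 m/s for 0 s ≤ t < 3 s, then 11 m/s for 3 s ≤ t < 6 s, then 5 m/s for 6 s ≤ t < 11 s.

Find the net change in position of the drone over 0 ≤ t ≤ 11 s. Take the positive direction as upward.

34 m

Net displacement equals the area under the velocity-time graph (areas below the axis count negative).
0–3 s: -8 × 3 = -24 m
3–6 s: 11 × 3 = 33 m
6–11 s: 5 × 5 = 25 m
Net displacement = 34 m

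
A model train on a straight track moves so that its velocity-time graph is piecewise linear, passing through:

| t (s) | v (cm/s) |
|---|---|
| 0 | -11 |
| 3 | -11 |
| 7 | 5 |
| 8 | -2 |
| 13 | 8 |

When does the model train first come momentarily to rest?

t = 5.75 s

v changes sign on 3–7 s (from -11 to 5); the graph is linear there, so v = 0 at t = 3 + (11)·(7 − 3)/(5 − -11) = 5.75 s.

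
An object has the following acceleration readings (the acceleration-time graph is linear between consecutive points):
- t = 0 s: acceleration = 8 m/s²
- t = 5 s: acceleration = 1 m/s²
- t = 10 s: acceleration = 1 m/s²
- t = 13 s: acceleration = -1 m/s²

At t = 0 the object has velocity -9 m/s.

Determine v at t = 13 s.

Δv equals the area under the a-t graph; then v = v₀ + Δv.
0–5 s: ½(8 + 1)(5) = 22.5 m/s
5–10 s: 1 × 5 = 5 m/s
10–13 s: ½(1 + -1)(3) = 0 m/s
Δv = 27.5 m/s, so v(13) = -9 + (27.5) = 18.5 m/s.

18.5 m/s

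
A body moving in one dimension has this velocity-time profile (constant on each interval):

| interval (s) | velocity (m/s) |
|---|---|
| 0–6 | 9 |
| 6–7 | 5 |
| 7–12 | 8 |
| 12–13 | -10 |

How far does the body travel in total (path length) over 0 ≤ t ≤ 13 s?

Total distance travelled is ∫|v| dt — sum the magnitudes of each area piece.
0–6 s: |9| × 6 = 54 m
6–7 s: |5| × 1 = 5 m
7–12 s: |8| × 5 = 40 m
12–13 s: |-10| × 1 = 10 m
Total distance = 109 m

109 m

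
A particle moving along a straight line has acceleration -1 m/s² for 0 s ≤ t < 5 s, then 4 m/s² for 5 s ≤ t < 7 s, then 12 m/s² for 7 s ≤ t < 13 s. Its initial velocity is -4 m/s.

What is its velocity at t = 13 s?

71 m/s

Δv equals the area under the a-t graph; then v = v₀ + Δv.
0–5 s: -1 × 5 = -5 m/s
5–7 s: 4 × 2 = 8 m/s
7–13 s: 12 × 6 = 72 m/s
Δv = 75 m/s, so v(13) = -4 + (75) = 71 m/s.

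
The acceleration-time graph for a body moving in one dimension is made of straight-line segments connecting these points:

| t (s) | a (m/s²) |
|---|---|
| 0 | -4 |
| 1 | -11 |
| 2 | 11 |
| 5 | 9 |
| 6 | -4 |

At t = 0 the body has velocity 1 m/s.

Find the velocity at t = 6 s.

Δv equals the area under the a-t graph; then v = v₀ + Δv.
0–1 s: ½(-4 + -11)(1) = -7.5 m/s
1–2 s: ½(-11 + 11)(1) = 0 m/s
2–5 s: ½(11 + 9)(3) = 30 m/s
5–6 s: ½(9 + -4)(1) = 2.5 m/s
Δv = 25 m/s, so v(6) = 1 + (25) = 26 m/s.

26 m/s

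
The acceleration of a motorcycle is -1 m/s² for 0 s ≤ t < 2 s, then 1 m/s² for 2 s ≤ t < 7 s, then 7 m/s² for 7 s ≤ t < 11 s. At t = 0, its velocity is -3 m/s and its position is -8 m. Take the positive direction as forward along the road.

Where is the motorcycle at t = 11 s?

On each constant-a segment, Δv = aΔt and Δx = v₀Δt + ½aΔt²; chain segment to segment.
0–2 s: v starts -3 m/s; Δx = -3·2 + ½·-1·2² = -8 m; v ends -5 m/s.
2–7 s: v starts -5 m/s; Δx = -5·5 + ½·1·5² = -12.5 m; v ends 0 m/s.
7–11 s: v starts 0 m/s; Δx = 0·4 + ½·7·4² = 56 m; v ends 28 m/s.
x(11) = -8 + Σ Δx = 27.5 m.

27.5 m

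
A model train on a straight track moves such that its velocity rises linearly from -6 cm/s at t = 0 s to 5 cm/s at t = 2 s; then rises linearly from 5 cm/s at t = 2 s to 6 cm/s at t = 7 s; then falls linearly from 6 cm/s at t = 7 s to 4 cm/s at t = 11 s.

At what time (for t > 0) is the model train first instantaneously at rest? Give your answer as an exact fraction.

t = 12/11 s

v changes sign on 0–2 s (from -6 to 5); the graph is linear there, so v = 0 at t = 0 + (6)·(2 − 0)/(5 − -6) = 12/11 s.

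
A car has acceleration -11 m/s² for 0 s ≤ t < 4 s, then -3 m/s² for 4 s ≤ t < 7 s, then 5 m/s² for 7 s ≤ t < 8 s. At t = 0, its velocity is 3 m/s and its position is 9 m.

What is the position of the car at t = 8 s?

On each constant-a segment, Δv = aΔt and Δx = v₀Δt + ½aΔt²; chain segment to segment.
0–4 s: v starts 3 m/s; Δx = 3·4 + ½·-11·4² = -76 m; v ends -41 m/s.
4–7 s: v starts -41 m/s; Δx = -41·3 + ½·-3·3² = -136.5 m; v ends -50 m/s.
7–8 s: v starts -50 m/s; Δx = -50·1 + ½·5·1² = -47.5 m; v ends -45 m/s.
x(8) = 9 + Σ Δx = -251 m.

-251 m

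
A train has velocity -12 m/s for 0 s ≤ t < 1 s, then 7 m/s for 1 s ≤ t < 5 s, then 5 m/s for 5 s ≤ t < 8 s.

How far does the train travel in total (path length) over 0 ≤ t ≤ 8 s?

Distance (not displacement) is the total path length: add the absolute areas under v-t.
0–1 s: |-12| × 1 = 12 m
1–5 s: |7| × 4 = 28 m
5–8 s: |5| × 3 = 15 m
Total distance = 55 m

55 m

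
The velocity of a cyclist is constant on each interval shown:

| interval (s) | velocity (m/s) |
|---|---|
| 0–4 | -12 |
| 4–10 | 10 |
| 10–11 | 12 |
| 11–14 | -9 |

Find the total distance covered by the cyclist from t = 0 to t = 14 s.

Total distance travelled is ∫|v| dt — sum the magnitudes of each area piece.
0–4 s: |-12| × 4 = 48 m
4–10 s: |10| × 6 = 60 m
10–11 s: |12| × 1 = 12 m
11–14 s: |-9| × 3 = 27 m
Total distance = 147 m

147 m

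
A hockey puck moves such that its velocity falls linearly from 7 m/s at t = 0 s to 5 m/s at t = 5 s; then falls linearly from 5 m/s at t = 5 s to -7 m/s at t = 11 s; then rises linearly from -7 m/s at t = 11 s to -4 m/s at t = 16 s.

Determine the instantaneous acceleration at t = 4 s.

-0.4 m/s²

Acceleration is the slope of the v-t graph on 0–5 s: (5 − 7)/(5 − 0) = -0.4 m/s².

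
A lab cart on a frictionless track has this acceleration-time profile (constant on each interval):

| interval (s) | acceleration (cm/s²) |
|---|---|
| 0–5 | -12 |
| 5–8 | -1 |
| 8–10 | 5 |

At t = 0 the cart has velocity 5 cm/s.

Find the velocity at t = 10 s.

Δv equals the area under the a-t graph; then v = v₀ + Δv.
0–5 s: -12 × 5 = -60 cm/s
5–8 s: -1 × 3 = -3 cm/s
8–10 s: 5 × 2 = 10 cm/s
Δv = -53 cm/s, so v(10) = 5 + (-53) = -48 cm/s.

-48 cm/s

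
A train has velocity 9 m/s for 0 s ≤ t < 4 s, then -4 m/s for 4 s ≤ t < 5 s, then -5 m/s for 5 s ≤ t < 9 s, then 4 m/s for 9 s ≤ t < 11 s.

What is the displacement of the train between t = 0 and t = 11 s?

Net displacement equals the area under the velocity-time graph (areas below the axis count negative).
0–4 s: 9 × 4 = 36 m
4–5 s: -4 × 1 = -4 m
5–9 s: -5 × 4 = -20 m
9–11 s: 4 × 2 = 8 m
Net displacement = 20 m

20 m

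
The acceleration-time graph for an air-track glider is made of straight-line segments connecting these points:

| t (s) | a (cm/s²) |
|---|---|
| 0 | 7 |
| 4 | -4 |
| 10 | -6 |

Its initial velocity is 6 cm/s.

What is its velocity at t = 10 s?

Δv equals the area under the a-t graph; then v = v₀ + Δv.
0–4 s: ½(7 + -4)(4) = 6 cm/s
4–10 s: ½(-4 + -6)(6) = -30 cm/s
Δv = -24 cm/s, so v(10) = 6 + (-24) = -18 cm/s.

-18 cm/s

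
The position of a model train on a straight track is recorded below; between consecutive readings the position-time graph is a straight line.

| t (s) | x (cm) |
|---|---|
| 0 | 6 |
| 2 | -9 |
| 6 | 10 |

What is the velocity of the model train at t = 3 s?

4.75 cm/s

Velocity is the slope of the x-t graph on 2–6 s: (10 − -9)/(6 − 2) = 4.75 cm/s.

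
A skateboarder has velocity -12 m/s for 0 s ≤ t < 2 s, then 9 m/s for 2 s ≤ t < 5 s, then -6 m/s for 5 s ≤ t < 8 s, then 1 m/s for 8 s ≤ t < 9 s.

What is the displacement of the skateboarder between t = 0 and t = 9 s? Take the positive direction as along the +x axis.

-14 m

Net displacement equals the area under the velocity-time graph (areas below the axis count negative).
0–2 s: -12 × 2 = -24 m
2–5 s: 9 × 3 = 27 m
5–8 s: -6 × 3 = -18 m
8–9 s: 1 × 1 = 1 m
Net displacement = -14 m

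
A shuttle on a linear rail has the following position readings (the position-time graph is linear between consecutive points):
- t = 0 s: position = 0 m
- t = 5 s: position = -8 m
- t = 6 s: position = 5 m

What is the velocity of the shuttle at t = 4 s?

-1.6 m/s

Velocity is the slope of the x-t graph on 0–5 s: (-8 − 0)/(5 − 0) = -1.6 m/s.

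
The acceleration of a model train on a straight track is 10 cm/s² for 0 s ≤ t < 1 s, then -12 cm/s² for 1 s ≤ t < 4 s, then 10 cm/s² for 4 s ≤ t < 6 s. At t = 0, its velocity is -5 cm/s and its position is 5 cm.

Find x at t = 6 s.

-76 cm

On each constant-a segment, Δv = aΔt and Δx = v₀Δt + ½aΔt²; chain segment to segment.
0–1 s: v starts -5 cm/s; Δx = -5·1 + ½·10·1² = 0 cm; v ends 5 cm/s.
1–4 s: v starts 5 cm/s; Δx = 5·3 + ½·-12·3² = -39 cm; v ends -31 cm/s.
4–6 s: v starts -31 cm/s; Δx = -31·2 + ½·10·2² = -42 cm; v ends -11 cm/s.
x(6) = 5 + Σ Δx = -76 cm.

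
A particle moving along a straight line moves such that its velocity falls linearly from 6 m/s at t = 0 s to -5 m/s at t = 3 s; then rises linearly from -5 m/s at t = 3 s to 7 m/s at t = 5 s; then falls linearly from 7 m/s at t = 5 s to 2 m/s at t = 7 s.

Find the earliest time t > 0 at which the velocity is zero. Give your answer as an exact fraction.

t = 18/11 s

v changes sign on 0–3 s (from 6 to -5); the graph is linear there, so v = 0 at t = 0 + (-6)·(3 − 0)/(-5 − 6) = 18/11 s.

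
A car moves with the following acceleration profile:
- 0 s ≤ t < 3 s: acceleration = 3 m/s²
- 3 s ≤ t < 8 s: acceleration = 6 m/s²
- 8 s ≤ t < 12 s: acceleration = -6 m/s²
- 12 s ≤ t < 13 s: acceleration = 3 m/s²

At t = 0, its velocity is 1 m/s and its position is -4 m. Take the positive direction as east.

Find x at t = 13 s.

On each constant-a segment, Δv = aΔt and Δx = v₀Δt + ½aΔt²; chain segment to segment.
0–3 s: v starts 1 m/s; Δx = 1·3 + ½·3·3² = 16.5 m; v ends 10 m/s.
3–8 s: v starts 10 m/s; Δx = 10·5 + ½·6·5² = 125 m; v ends 40 m/s.
8–12 s: v starts 40 m/s; Δx = 40·4 + ½·-6·4² = 112 m; v ends 16 m/s.
12–13 s: v starts 16 m/s; Δx = 16·1 + ½·3·1² = 17.5 m; v ends 19 m/s.
x(13) = -4 + Σ Δx = 267 m.

267 m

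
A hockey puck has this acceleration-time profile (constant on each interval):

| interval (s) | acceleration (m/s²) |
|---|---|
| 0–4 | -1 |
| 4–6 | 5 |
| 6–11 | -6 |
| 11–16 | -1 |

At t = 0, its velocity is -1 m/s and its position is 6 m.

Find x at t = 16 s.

On each constant-a segment, Δv = aΔt and Δx = v₀Δt + ½aΔt²; chain segment to segment.
0–4 s: v starts -1 m/s; Δx = -1·4 + ½·-1·4² = -12 m; v ends -5 m/s.
4–6 s: v starts -5 m/s; Δx = -5·2 + ½·5·2² = 0 m; v ends 5 m/s.
6–11 s: v starts 5 m/s; Δx = 5·5 + ½·-6·5² = -50 m; v ends -25 m/s.
11–16 s: v starts -25 m/s; Δx = -25·5 + ½·-1·5² = -137.5 m; v ends -30 m/s.
x(16) = 6 + Σ Δx = -193.5 m.

-193.5 m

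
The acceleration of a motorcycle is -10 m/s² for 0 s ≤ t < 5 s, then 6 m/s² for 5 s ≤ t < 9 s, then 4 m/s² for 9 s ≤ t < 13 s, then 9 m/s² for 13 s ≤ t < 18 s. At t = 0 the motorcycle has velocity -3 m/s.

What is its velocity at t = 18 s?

Δv equals the area under the a-t graph; then v = v₀ + Δv.
0–5 s: -10 × 5 = -50 m/s
5–9 s: 6 × 4 = 24 m/s
9–13 s: 4 × 4 = 16 m/s
13–18 s: 9 × 5 = 45 m/s
Δv = 35 m/s, so v(18) = -3 + (35) = 32 m/s.

32 m/s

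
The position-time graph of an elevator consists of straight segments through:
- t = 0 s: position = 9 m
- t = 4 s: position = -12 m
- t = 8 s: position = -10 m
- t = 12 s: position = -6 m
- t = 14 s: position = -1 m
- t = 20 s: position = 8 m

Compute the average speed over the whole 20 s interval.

2.05 m/s

Average speed = (total path length)/(elapsed time); on a piecewise-linear x-t graph the path length is Σ|Δx|.
0–4 s: |Δx| = |-12 − 9| = 21 m
4–8 s: |Δx| = |-10 − -12| = 2 m
8–12 s: |Δx| = |-6 − -10| = 4 m
12–14 s: |Δx| = |-1 − -6| = 5 m
14–20 s: |Δx| = |8 − -1| = 9 m
Total path = 41 m; average speed = 41/20 = 2.05 m/s.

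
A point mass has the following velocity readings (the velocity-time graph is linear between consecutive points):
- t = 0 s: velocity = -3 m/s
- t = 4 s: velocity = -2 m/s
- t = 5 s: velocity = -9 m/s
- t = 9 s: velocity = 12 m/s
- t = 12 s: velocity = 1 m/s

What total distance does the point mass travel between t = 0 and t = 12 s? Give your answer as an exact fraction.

395/7 m

Total distance travelled is ∫|v| dt — sum the magnitudes of each area piece.
0–4 s: |½(-3 + -2)(4)| = 10 m
4–5 s: |½(-2 + -9)(1)| = 5.5 m
5–9 s: v = 0 at t = 47/7 s; triangle areas 54/7 + 96/7 = 150/7 m
9–12 s: |½(12 + 1)(3)| = 19.5 m
Total distance = 395/7 m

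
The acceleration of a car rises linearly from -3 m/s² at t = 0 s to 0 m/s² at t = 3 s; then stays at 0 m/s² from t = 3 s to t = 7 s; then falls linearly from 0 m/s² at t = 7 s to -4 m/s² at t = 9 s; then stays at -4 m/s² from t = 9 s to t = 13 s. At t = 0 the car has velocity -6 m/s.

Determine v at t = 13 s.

-30.5 m/s

Δv equals the area under the a-t graph; then v = v₀ + Δv.
0–3 s: ½(-3 + 0)(3) = -4.5 m/s
3–7 s: 0 × 4 = 0 m/s
7–9 s: ½(0 + -4)(2) = -4 m/s
9–13 s: -4 × 4 = -16 m/s
Δv = -24.5 m/s, so v(13) = -6 + (-24.5) = -30.5 m/s.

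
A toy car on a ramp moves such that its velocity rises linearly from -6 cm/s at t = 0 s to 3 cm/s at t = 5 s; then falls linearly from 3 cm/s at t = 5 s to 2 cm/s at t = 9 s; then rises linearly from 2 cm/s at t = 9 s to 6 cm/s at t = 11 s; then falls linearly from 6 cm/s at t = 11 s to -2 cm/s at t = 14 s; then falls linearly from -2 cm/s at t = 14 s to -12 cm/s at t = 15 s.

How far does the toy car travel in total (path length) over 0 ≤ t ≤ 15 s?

45 cm

Total distance travelled is ∫|v| dt — sum the magnitudes of each area piece.
0–5 s: v = 0 at t = 10/3 s; triangle areas 10 + 2.5 = 12.5 cm
5–9 s: |½(3 + 2)(4)| = 10 cm
9–11 s: |½(2 + 6)(2)| = 8 cm
11–14 s: v = 0 at t = 13.25 s; triangle areas 6.75 + 0.75 = 7.5 cm
14–15 s: |½(-2 + -12)(1)| = 7 cm
Total distance = 45 cm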